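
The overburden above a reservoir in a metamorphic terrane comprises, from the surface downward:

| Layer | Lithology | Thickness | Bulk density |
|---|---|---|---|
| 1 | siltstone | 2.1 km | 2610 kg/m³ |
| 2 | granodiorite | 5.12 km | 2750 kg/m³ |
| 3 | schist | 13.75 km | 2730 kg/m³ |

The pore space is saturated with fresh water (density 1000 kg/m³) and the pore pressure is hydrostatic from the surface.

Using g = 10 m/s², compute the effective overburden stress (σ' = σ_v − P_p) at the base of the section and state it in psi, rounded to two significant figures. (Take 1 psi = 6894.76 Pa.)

52000 psi

Overburden (lithostatic) stress σ_v:
siltstone: 2610 kg/m³ × 10 m/s² × 2100 m = 5.481×10^7 Pa = 54.81 MPa
granodiorite: 2750 kg/m³ × 10 m/s² × 5120 m = 1.408×10^8 Pa = 140.8 MPa
schist: 2730 kg/m³ × 10 m/s² × 13750 m = 3.754×10^8 Pa = 375.4 MPa
Total = 54.81 + 140.8 + 375.4 = 570.99 MPa
Pore pressure P_p = 1000 kg/m³ × 10 m/s² × 20970 m = 2.097×10^8 Pa = 209.7 MPa
Effective stress σ' = σ_v − P_p = 571.0 − 209.7 = 361.29 MPa = 52400 psi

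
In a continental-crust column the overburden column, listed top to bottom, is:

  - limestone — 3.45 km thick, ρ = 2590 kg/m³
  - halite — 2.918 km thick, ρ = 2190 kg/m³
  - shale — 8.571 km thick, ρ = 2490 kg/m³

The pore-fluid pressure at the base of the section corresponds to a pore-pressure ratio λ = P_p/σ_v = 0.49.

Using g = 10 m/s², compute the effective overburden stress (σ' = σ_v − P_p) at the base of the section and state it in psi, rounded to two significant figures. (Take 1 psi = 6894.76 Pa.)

27000 psi

Overburden (lithostatic) stress σ_v:
limestone: 2590 kg/m³ × 10 m/s² × 3450 m = 8.935×10^7 Pa = 89.36 MPa
halite: 2190 kg/m³ × 10 m/s² × 2918 m = 6.390×10^7 Pa = 63.90 MPa
shale: 2490 kg/m³ × 10 m/s² × 8571 m = 2.134×10^8 Pa = 213.4 MPa
Total = 89.36 + 63.90 + 213.4 = 366.68 MPa
Pore pressure P_p = λ·σ_v = 0.49 × 366.7 MPa = 179.7 MPa
Effective stress σ' = σ_v − P_p = 366.7 − 179.7 = 187.01 MPa = 27123 psi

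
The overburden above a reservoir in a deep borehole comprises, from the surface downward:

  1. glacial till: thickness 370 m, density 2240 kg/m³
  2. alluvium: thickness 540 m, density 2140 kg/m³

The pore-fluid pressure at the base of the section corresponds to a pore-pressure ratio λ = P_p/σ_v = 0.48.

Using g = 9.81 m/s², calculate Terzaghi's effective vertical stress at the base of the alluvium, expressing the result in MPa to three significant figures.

10.1 MPa

Overburden (lithostatic) stress σ_v:
glacial till: 2240 kg/m³ × 9.81 m/s² × 370 m = 8.131×10^6 Pa = 8.131 MPa
alluvium: 2140 kg/m³ × 9.81 m/s² × 540 m = 1.134×10^7 Pa = 11.34 MPa
Total = 8.131 + 11.34 = 19.467 MPa
Pore pressure P_p = λ·σ_v = 0.48 × 19.47 MPa = 9.344 MPa
Effective stress σ' = σ_v − P_p = 19.47 − 9.344 = 10.123 MPa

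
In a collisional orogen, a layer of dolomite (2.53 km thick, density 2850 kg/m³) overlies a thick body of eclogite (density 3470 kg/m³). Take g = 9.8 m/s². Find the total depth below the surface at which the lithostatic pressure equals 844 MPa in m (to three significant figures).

Pressure at base of upper layers: 2850×9.8×2530 = 7.066×10^7 Pa = 70.66 MPa
Remaining pressure to be supplied by eclogite: 8.440×10^8 − 7.066×10^7 = 7.733×10^8 Pa
Additional depth in eclogite = 7.733×10^8 Pa / (3470 kg/m³ × 9.8 m/s²) = 22741 m
Total depth = 2530 m + 22741 m = 25271 m

25300 m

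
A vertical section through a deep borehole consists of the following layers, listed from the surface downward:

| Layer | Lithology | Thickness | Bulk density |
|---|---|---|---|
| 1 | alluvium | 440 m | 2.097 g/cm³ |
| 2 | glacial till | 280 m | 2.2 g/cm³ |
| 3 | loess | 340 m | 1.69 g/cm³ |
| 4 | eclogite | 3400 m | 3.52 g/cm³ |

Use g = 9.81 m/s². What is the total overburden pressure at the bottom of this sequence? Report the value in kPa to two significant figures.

alluvium: 2097 kg/m³ × 9.81 m/s² × 440 m = 9.051×10^6 Pa = 9051 kPa
glacial till: 2200 kg/m³ × 9.81 m/s² × 280 m = 6.043×10^6 Pa = 6043 kPa
loess: 1690 kg/m³ × 9.81 m/s² × 340 m = 5.637×10^6 Pa = 5637 kPa
eclogite: 3520 kg/m³ × 9.81 m/s² × 3400 m = 1.174×10^8 Pa = 1.174×10^5 kPa
Total = 9051 + 6043 + 5637 + 1.174×10^5 = 1.3814×10^5 kPa

140000 kPa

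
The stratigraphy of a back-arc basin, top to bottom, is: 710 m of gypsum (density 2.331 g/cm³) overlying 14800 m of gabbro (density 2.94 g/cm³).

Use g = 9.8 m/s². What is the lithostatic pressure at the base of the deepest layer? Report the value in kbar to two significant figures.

4.4 kbar

gypsum: 2331 kg/m³ × 9.8 m/s² × 710 m = 1.622×10^7 Pa = 0.1622 kbar
gabbro: 2940 kg/m³ × 9.8 m/s² × 14800 m = 4.264×10^8 Pa = 4.264 kbar
Total = 0.1622 + 4.264 = 4.4264 kbar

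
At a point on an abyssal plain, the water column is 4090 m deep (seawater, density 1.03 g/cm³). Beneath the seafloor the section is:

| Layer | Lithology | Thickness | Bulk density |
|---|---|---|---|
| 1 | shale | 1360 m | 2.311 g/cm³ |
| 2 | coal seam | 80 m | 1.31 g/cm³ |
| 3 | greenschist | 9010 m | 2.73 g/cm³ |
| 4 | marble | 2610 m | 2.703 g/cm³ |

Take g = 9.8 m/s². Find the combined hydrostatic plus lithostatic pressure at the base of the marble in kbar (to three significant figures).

seawater: 1030 kg/m³ × 9.8 m/s² × 4090 m = 4.128×10^7 Pa = 0.4128 kbar
shale: 2311 kg/m³ × 9.8 m/s² × 1360 m = 3.080×10^7 Pa = 0.3080 kbar
coal seam: 1310 kg/m³ × 9.8 m/s² × 80 m = 1.027×10^6 Pa = 0.01027 kbar
greenschist: 2730 kg/m³ × 9.8 m/s² × 9010 m = 2.411×10^8 Pa = 2.411 kbar
marble: 2703 kg/m³ × 9.8 m/s² × 2610 m = 6.914×10^7 Pa = 0.6914 kbar
Total = 0.4128 + 0.3080 + 0.01027 + 2.411 + 0.6914 = 3.8330 kbar

3.83 kbar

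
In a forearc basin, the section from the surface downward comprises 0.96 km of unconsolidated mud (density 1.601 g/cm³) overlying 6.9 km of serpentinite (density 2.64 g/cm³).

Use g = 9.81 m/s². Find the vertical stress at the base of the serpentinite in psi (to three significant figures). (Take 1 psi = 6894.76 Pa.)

28100 psi

unconsolidated mud: 1601 kg/m³ × 9.81 m/s² × 960 m = 1.508×10^7 Pa = 2187 psi
serpentinite: 2640 kg/m³ × 9.81 m/s² × 6900 m = 1.787×10^8 Pa = 25918 psi
Total = 2187 + 25918 = 28105 psi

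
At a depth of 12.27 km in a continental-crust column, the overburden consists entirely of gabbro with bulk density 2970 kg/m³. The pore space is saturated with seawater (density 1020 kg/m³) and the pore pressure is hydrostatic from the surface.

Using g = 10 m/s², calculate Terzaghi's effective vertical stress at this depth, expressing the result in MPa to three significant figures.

239 MPa

Overburden (lithostatic) stress σ_v:
gabbro: 2970 kg/m³ × 10 m/s² × 12270 m = 3.644×10^8 Pa = 364.4 MPa
Pore pressure P_p = 1020 kg/m³ × 10 m/s² × 12270 m = 1.252×10^8 Pa = 125.2 MPa
Effective stress σ' = σ_v − P_p = 364.4 − 125.2 = 239.26 MPa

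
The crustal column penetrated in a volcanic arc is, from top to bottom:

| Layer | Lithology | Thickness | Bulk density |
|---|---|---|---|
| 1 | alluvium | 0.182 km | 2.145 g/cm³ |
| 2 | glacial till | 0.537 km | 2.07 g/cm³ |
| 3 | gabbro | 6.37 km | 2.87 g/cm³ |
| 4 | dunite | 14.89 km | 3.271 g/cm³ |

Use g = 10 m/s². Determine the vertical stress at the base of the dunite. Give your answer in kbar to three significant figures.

alluvium: 2145 kg/m³ × 10 m/s² × 182 m = 3.904×10^6 Pa = 0.03904 kbar
glacial till: 2070 kg/m³ × 10 m/s² × 537 m = 1.112×10^7 Pa = 0.1112 kbar
gabbro: 2870 kg/m³ × 10 m/s² × 6370 m = 1.828×10^8 Pa = 1.828 kbar
dunite: 3271 kg/m³ × 10 m/s² × 14890 m = 4.871×10^8 Pa = 4.871 kbar
Total = 0.03904 + 0.1112 + 1.828 + 4.871 = 6.8489 kbar

6.85 kbar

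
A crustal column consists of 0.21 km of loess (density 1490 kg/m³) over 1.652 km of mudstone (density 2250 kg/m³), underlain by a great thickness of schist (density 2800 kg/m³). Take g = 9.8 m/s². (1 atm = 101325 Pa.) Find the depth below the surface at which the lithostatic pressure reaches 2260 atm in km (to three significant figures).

Pressure at base of upper layers: 1490×9.8×210 + 2250×9.8×1652 = 3.949×10^7 Pa = 389.8 atm
Remaining pressure to be supplied by schist: 2.290×10^8 − 3.949×10^7 = 1.895×10^8 Pa
Additional depth in schist = 1.895×10^8 Pa / (2800 kg/m³ × 9.8 m/s²) = 6906.0 m
Total depth = 1862 m + 6906.0 m = 8768.0 m
= 8.7680 km

8.77 km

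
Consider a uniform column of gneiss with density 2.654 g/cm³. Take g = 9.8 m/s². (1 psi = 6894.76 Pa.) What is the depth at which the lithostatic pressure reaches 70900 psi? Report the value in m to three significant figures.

18800 m

h = P/(ρg) = 70900 psi / (2654 kg/m³ × 9.8 m/s²) = 4.888×10^8 Pa / 26009 Pa/m = 18795 m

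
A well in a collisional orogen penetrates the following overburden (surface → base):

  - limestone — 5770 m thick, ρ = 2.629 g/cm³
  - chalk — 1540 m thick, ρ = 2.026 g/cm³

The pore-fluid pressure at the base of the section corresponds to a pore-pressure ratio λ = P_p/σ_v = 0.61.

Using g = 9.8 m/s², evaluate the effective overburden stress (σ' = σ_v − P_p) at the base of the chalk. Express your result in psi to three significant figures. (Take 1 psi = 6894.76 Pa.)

10100 psi

Overburden (lithostatic) stress σ_v:
limestone: 2629 kg/m³ × 9.8 m/s² × 5770 m = 1.487×10^8 Pa = 148.7 MPa
chalk: 2026 kg/m³ × 9.8 m/s² × 1540 m = 3.058×10^7 Pa = 30.58 MPa
Total = 148.7 + 30.58 = 179.24 MPa
Pore pressure P_p = λ·σ_v = 0.61 × 179.2 MPa = 109.3 MPa
Effective stress σ' = σ_v − P_p = 179.2 − 109.3 = 69.902 MPa = 10138 psi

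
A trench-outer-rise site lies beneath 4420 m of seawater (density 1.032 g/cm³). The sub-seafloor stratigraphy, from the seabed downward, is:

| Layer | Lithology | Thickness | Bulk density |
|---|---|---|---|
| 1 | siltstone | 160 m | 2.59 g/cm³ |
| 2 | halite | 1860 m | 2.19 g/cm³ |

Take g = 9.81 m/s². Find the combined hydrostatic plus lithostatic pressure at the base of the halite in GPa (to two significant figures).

seawater: 1032 kg/m³ × 9.81 m/s² × 4420 m = 4.475×10^7 Pa = 0.04475 GPa
siltstone: 2590 kg/m³ × 9.81 m/s² × 160 m = 4.065×10^6 Pa = 4.065×10^-3 GPa
halite: 2190 kg/m³ × 9.81 m/s² × 1860 m = 3.996×10^7 Pa = 0.03996 GPa
Total = 0.04475 + 4.065×10^-3 + 0.03996 = 0.088773 GPa

0.089 GPa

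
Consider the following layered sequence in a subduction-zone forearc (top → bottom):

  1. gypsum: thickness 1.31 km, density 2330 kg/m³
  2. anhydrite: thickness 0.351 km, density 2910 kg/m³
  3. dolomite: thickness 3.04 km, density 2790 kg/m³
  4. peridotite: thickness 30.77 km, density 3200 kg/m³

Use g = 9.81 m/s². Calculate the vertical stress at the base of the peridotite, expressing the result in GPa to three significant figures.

gypsum: 2330 kg/m³ × 9.81 m/s² × 1310 m = 2.994×10^7 Pa = 0.02994 GPa
anhydrite: 2910 kg/m³ × 9.81 m/s² × 351 m = 1.002×10^7 Pa = 0.01002 GPa
dolomite: 2790 kg/m³ × 9.81 m/s² × 3040 m = 8.320×10^7 Pa = 0.08320 GPa
peridotite: 3200 kg/m³ × 9.81 m/s² × 30770 m = 9.659×10^8 Pa = 0.9659 GPa
Total = 0.02994 + 0.01002 + 0.08320 + 0.9659 = 1.0891 GPa

1.09 GPa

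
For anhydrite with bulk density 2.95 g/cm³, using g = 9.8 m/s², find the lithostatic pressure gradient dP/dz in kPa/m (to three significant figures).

28.9 kPa/m

dP/dz = ρg = 2950 kg/m³ × 9.8 m/s² = 28910 Pa/m
= 28910 Pa/m × (1 kPa/m / 1000.0 Pa/m) = 28.910 kPa/m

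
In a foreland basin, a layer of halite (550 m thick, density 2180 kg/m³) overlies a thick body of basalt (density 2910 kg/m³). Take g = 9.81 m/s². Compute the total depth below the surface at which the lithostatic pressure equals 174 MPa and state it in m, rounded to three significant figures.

6230 m

Pressure at base of upper layers: 2180×9.81×550 = 1.176×10^7 Pa = 11.76 MPa
Remaining pressure to be supplied by basalt: 1.740×10^8 − 1.176×10^7 = 1.622×10^8 Pa
Additional depth in basalt = 1.622×10^8 Pa / (2910 kg/m³ × 9.81 m/s²) = 5683.2 m
Total depth = 550 m + 5683.2 m = 6233.2 m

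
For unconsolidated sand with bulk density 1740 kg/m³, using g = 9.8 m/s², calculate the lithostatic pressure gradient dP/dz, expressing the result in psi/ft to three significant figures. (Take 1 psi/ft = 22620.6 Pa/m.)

0.754 psi/ft

dP/dz = ρg = 1740 kg/m³ × 9.8 m/s² = 17052 Pa/m
= 17052 Pa/m × (1 psi/ft / 22621 Pa/m) = 0.75383 psi/ft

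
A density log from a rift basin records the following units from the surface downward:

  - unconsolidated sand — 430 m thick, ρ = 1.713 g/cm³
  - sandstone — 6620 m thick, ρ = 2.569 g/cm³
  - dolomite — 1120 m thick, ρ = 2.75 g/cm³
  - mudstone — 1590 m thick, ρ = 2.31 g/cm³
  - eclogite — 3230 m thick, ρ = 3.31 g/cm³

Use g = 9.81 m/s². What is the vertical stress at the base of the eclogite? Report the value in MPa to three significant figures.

unconsolidated sand: 1713 kg/m³ × 9.81 m/s² × 430 m = 7.226×10^6 Pa = 7.226 MPa
sandstone: 2569 kg/m³ × 9.81 m/s² × 6620 m = 1.668×10^8 Pa = 166.8 MPa
dolomite: 2750 kg/m³ × 9.81 m/s² × 1120 m = 3.021×10^7 Pa = 30.21 MPa
mudstone: 2310 kg/m³ × 9.81 m/s² × 1590 m = 3.603×10^7 Pa = 36.03 MPa
eclogite: 3310 kg/m³ × 9.81 m/s² × 3230 m = 1.049×10^8 Pa = 104.9 MPa
Total = 7.226 + 166.8 + 30.21 + 36.03 + 104.9 = 345.19 MPa

345 MPa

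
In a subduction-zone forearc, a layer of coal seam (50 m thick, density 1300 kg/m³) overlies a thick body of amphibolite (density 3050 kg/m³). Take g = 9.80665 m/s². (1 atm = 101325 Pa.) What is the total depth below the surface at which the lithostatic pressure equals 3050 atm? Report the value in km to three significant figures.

10.4 km

Pressure at base of upper layers: 1300×9.80665×50 = 6.374×10^5 Pa = 6.291 atm
Remaining pressure to be supplied by amphibolite: 3.090×10^8 − 6.374×10^5 = 3.084×10^8 Pa
Additional depth in amphibolite = 3.084×10^8 Pa / (3050 kg/m³ × 9.80665 m/s²) = 10311 m
Total depth = 50 m + 10311 m = 10361 m
= 10.361 km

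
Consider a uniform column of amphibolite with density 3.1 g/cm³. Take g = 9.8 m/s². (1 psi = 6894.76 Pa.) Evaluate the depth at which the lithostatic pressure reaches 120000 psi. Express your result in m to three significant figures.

27200 m

h = P/(ρg) = 120000 psi / (3100 kg/m³ × 9.8 m/s²) = 8.274×10^8 Pa / 30380 Pa/m = 27234 m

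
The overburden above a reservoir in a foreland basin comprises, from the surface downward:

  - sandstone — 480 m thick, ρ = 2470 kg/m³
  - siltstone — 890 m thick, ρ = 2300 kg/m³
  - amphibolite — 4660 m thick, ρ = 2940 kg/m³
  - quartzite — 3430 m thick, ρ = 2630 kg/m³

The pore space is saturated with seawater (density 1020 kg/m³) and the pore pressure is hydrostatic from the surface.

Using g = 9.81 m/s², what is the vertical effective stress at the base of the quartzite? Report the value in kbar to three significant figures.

Overburden (lithostatic) stress σ_v:
sandstone: 2470 kg/m³ × 9.81 m/s² × 480 m = 1.163×10^7 Pa = 11.63 MPa
siltstone: 2300 kg/m³ × 9.81 m/s² × 890 m = 2.008×10^7 Pa = 20.08 MPa
amphibolite: 2940 kg/m³ × 9.81 m/s² × 4660 m = 1.344×10^8 Pa = 134.4 MPa
quartzite: 2630 kg/m³ × 9.81 m/s² × 3430 m = 8.850×10^7 Pa = 88.50 MPa
Total = 11.63 + 20.08 + 134.4 + 88.50 = 254.61 MPa
Pore pressure P_p = 1020 kg/m³ × 9.81 m/s² × 9460 m = 9.466×10^7 Pa = 94.66 MPa
Effective stress σ' = σ_v − P_p = 254.6 − 94.66 = 159.95 MPa = 1.5995 kbar

1.60 kbar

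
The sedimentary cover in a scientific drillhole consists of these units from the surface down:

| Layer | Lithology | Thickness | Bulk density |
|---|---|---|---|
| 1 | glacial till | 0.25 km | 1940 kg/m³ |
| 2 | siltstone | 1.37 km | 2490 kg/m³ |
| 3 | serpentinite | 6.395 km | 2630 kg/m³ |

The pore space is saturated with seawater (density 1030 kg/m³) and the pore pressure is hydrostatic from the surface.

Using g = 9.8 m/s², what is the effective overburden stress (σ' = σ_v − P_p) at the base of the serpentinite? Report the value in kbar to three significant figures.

1.22 kbar

Overburden (lithostatic) stress σ_v:
glacial till: 1940 kg/m³ × 9.8 m/s² × 250 m = 4.753×10^6 Pa = 4.753 MPa
siltstone: 2490 kg/m³ × 9.8 m/s² × 1370 m = 3.343×10^7 Pa = 33.43 MPa
serpentinite: 2630 kg/m³ × 9.8 m/s² × 6395 m = 1.648×10^8 Pa = 164.8 MPa
Total = 4.753 + 33.43 + 164.8 = 203.01 MPa
Pore pressure P_p = 1030 kg/m³ × 9.8 m/s² × 8015 m = 8.090×10^7 Pa = 80.90 MPa
Effective stress σ' = σ_v − P_p = 203.0 − 80.90 = 122.11 MPa = 1.2211 kbar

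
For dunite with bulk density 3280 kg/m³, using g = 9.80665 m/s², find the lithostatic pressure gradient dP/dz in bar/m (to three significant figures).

0.322 bar/m

dP/dz = ρg = 3280 kg/m³ × 9.80665 m/s² = 32166 Pa/m
= 32166 Pa/m × (1 bar/m / 1.0000×10^5 Pa/m) = 0.32166 bar/m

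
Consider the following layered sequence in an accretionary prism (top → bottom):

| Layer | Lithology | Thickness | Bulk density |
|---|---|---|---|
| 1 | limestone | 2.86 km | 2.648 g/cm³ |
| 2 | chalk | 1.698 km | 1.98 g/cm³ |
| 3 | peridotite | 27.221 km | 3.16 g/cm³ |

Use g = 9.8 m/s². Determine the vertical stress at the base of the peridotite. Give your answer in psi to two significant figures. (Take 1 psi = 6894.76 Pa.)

140000 psi

limestone: 2648 kg/m³ × 9.8 m/s² × 2860 m = 7.422×10^7 Pa = 10764 psi
chalk: 1980 kg/m³ × 9.8 m/s² × 1698 m = 3.295×10^7 Pa = 4779 psi
peridotite: 3160 kg/m³ × 9.8 m/s² × 27221 m = 8.430×10^8 Pa = 1.223×10^5 psi
Total = 10764 + 4779 + 1.223×10^5 = 1.3781×10^5 psi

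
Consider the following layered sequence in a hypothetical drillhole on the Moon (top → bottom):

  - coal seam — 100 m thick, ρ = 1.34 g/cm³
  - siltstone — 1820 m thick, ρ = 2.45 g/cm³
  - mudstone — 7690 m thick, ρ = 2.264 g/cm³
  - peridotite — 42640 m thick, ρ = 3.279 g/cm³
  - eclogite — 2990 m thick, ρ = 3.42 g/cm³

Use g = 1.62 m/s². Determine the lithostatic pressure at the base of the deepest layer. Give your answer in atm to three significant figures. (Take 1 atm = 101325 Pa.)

coal seam: 1340 kg/m³ × 1.62 m/s² × 100 m = 2.171×10^5 Pa = 2.142 atm
siltstone: 2450 kg/m³ × 1.62 m/s² × 1820 m = 7.224×10^6 Pa = 71.29 atm
mudstone: 2264 kg/m³ × 1.62 m/s² × 7690 m = 2.820×10^7 Pa = 278.4 atm
peridotite: 3279 kg/m³ × 1.62 m/s² × 42640 m = 2.265×10^8 Pa = 2235 atm
eclogite: 3420 kg/m³ × 1.62 m/s² × 2990 m = 1.657×10^7 Pa = 163.5 atm
Total = 2.142 + 71.29 + 278.4 + 2235 + 163.5 = 2750.7 atm

2750 atm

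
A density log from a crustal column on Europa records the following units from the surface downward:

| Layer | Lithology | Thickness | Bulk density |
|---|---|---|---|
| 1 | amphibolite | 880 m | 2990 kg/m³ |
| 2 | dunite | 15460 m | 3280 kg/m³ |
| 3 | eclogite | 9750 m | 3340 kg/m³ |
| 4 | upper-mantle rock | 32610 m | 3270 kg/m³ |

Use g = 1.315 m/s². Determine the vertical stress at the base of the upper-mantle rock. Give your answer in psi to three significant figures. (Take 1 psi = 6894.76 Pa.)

amphibolite: 2990 kg/m³ × 1.315 m/s² × 880 m = 3.460×10^6 Pa = 501.8 psi
dunite: 3280 kg/m³ × 1.315 m/s² × 15460 m = 6.668×10^7 Pa = 9671 psi
eclogite: 3340 kg/m³ × 1.315 m/s² × 9750 m = 4.282×10^7 Pa = 6211 psi
upper-mantle rock: 3270 kg/m³ × 1.315 m/s² × 32610 m = 1.402×10^8 Pa = 20338 psi
Total = 501.8 + 9671 + 6211 + 20338 = 36722 psi

36700 psi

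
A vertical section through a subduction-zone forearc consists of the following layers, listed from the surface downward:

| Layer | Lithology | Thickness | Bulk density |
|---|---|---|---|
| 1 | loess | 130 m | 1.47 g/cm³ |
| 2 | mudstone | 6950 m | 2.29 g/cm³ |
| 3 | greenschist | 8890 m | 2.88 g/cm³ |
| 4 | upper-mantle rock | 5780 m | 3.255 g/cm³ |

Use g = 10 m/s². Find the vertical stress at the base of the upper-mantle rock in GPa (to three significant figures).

loess: 1470 kg/m³ × 10 m/s² × 130 m = 1.911×10^6 Pa = 1.911×10^-3 GPa
mudstone: 2290 kg/m³ × 10 m/s² × 6950 m = 1.592×10^8 Pa = 0.1592 GPa
greenschist: 2880 kg/m³ × 10 m/s² × 8890 m = 2.560×10^8 Pa = 0.2560 GPa
upper-mantle rock: 3255 kg/m³ × 10 m/s² × 5780 m = 1.881×10^8 Pa = 0.1881 GPa
Total = 1.911×10^-3 + 0.1592 + 0.2560 + 0.1881 = 0.60524 GPa

0.605 GPa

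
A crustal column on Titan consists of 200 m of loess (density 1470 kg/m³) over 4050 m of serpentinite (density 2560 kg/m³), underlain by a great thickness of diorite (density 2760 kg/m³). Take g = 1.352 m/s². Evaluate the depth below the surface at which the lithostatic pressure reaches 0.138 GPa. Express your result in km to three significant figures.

37.4 km

Pressure at base of upper layers: 1470×1.352×200 + 2560×1.352×4050 = 1.442×10^7 Pa = 0.01442 GPa
Remaining pressure to be supplied by diorite: 1.380×10^8 − 1.442×10^7 = 1.236×10^8 Pa
Additional depth in diorite = 1.236×10^8 Pa / (2760 kg/m³ × 1.352 m/s²) = 33119 m
Total depth = 4250 m + 33119 m = 37369 m
= 37.369 km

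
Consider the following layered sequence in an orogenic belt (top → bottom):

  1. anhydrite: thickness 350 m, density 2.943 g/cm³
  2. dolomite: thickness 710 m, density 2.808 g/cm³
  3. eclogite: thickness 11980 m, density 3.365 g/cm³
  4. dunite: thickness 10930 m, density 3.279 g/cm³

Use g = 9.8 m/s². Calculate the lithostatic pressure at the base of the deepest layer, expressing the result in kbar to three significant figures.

7.76 kbar

anhydrite: 2943 kg/m³ × 9.8 m/s² × 350 m = 1.009×10^7 Pa = 0.1009 kbar
dolomite: 2808 kg/m³ × 9.8 m/s² × 710 m = 1.954×10^7 Pa = 0.1954 kbar
eclogite: 3365 kg/m³ × 9.8 m/s² × 11980 m = 3.951×10^8 Pa = 3.951 kbar
dunite: 3279 kg/m³ × 9.8 m/s² × 10930 m = 3.512×10^8 Pa = 3.512 kbar
Total = 0.1009 + 0.1954 + 3.951 + 3.512 = 7.7592 kbar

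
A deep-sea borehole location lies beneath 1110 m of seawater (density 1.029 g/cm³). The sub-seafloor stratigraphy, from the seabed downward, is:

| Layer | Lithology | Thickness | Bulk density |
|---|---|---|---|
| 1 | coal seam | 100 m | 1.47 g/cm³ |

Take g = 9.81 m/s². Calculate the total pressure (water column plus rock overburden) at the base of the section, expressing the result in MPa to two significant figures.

seawater: 1029 kg/m³ × 9.81 m/s² × 1110 m = 1.120×10^7 Pa = 11.20 MPa
coal seam: 1470 kg/m³ × 9.81 m/s² × 100 m = 1.442×10^6 Pa = 1.442 MPa
Total = 11.20 + 1.442 = 12.647 MPa

13 MPa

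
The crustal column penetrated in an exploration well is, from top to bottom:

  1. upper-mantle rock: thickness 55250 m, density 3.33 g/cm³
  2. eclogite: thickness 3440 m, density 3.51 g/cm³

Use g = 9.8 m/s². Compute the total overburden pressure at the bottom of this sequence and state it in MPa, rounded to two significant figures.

1900 MPa

upper-mantle rock: 3330 kg/m³ × 9.8 m/s² × 55250 m = 1.803×10^9 Pa = 1803 MPa
eclogite: 3510 kg/m³ × 9.8 m/s² × 3440 m = 1.183×10^8 Pa = 118.3 MPa
Total = 1803 + 118.3 = 1921.4 MPa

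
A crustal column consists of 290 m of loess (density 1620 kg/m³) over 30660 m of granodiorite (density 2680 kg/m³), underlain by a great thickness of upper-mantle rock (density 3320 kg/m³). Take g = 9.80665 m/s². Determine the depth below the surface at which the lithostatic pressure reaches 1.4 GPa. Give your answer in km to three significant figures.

49.1 km

Pressure at base of upper layers: 1620×9.80665×290 + 2680×9.80665×30660 = 8.104×10^8 Pa = 0.8104 GPa
Remaining pressure to be supplied by upper-mantle rock: 1.400×10^9 − 8.104×10^8 = 5.896×10^8 Pa
Additional depth in upper-mantle rock = 5.896×10^8 Pa / (3320 kg/m³ × 9.80665 m/s²) = 18109 m
Total depth = 30950 m + 18109 m = 49059 m
= 49.059 km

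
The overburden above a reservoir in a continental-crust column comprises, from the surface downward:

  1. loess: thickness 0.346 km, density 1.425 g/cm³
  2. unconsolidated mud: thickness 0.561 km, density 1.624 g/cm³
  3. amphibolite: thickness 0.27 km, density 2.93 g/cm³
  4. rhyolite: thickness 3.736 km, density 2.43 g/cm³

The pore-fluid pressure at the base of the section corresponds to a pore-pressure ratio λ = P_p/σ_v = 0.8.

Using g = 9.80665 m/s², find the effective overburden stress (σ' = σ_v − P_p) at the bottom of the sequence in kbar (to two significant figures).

Overburden (lithostatic) stress σ_v:
loess: 1425 kg/m³ × 9.80665 m/s² × 346 m = 4.835×10^6 Pa = 4.835 MPa
unconsolidated mud: 1624 kg/m³ × 9.80665 m/s² × 561 m = 8.934×10^6 Pa = 8.934 MPa
amphibolite: 2930 kg/m³ × 9.80665 m/s² × 270 m = 7.758×10^6 Pa = 7.758 MPa
rhyolite: 2430 kg/m³ × 9.80665 m/s² × 3736 m = 8.903×10^7 Pa = 89.03 MPa
Total = 4.835 + 8.934 + 7.758 + 89.03 = 110.56 MPa
Pore pressure P_p = λ·σ_v = 0.8 × 110.6 MPa = 88.45 MPa
Effective stress σ' = σ_v − P_p = 110.6 − 88.45 = 22.111 MPa = 0.22111 kbar

0.22 kbar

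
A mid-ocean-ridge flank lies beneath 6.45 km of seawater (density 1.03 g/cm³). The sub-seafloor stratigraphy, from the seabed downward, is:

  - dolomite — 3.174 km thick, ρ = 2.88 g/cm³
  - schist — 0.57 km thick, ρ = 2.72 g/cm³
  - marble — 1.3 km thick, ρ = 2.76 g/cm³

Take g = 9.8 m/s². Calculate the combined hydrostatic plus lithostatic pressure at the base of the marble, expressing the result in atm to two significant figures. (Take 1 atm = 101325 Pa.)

seawater: 1030 kg/m³ × 9.8 m/s² × 6450 m = 6.511×10^7 Pa = 642.5 atm
dolomite: 2880 kg/m³ × 9.8 m/s² × 3174 m = 8.958×10^7 Pa = 884.1 atm
schist: 2720 kg/m³ × 9.8 m/s² × 570 m = 1.519×10^7 Pa = 150.0 atm
marble: 2760 kg/m³ × 9.8 m/s² × 1300 m = 3.516×10^7 Pa = 347.0 atm
Total = 642.5 + 884.1 + 150.0 + 347.0 = 2023.6 atm

2000 atm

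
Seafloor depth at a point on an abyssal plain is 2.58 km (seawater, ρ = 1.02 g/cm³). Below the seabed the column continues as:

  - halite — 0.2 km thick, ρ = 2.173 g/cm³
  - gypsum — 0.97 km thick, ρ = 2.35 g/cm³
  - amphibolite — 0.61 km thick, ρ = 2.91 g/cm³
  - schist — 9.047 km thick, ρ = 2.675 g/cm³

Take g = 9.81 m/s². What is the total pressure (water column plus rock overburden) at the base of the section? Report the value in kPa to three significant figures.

307000 kPa

seawater: 1020 kg/m³ × 9.81 m/s² × 2580 m = 2.582×10^7 Pa = 25816 kPa
halite: 2173 kg/m³ × 9.81 m/s² × 200 m = 4.263×10^6 Pa = 4263 kPa
gypsum: 2350 kg/m³ × 9.81 m/s² × 970 m = 2.236×10^7 Pa = 22362 kPa
amphibolite: 2910 kg/m³ × 9.81 m/s² × 610 m = 1.741×10^7 Pa = 17414 kPa
schist: 2675 kg/m³ × 9.81 m/s² × 9047 m = 2.374×10^8 Pa = 2.374×10^5 kPa
Total = 25816 + 4263 + 22362 + 17414 + 2.374×10^5 = 3.0726×10^5 kPa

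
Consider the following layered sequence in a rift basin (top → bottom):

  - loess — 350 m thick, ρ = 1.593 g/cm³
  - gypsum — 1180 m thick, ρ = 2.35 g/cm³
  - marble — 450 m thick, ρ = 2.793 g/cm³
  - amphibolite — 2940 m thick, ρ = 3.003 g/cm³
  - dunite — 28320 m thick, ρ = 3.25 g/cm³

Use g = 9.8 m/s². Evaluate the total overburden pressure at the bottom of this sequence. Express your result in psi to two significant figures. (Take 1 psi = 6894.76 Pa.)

loess: 1593 kg/m³ × 9.8 m/s² × 350 m = 5.464×10^6 Pa = 792.5 psi
gypsum: 2350 kg/m³ × 9.8 m/s² × 1180 m = 2.718×10^7 Pa = 3941 psi
marble: 2793 kg/m³ × 9.8 m/s² × 450 m = 1.232×10^7 Pa = 1786 psi
amphibolite: 3003 kg/m³ × 9.8 m/s² × 2940 m = 8.652×10^7 Pa = 12549 psi
dunite: 3250 kg/m³ × 9.8 m/s² × 28320 m = 9.020×10^8 Pa = 1.308×10^5 psi
Total = 792.5 + 3941 + 1786 + 12549 + 1.308×10^5 = 1.4989×10^5 psi

150000 psi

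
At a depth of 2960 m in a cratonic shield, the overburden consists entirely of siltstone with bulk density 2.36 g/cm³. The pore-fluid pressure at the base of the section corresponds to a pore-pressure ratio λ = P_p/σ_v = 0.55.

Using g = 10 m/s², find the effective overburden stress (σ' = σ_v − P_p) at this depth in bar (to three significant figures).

314 bar

Overburden (lithostatic) stress σ_v:
siltstone: 2360 kg/m³ × 10 m/s² × 2960 m = 6.986×10^7 Pa = 69.86 MPa
Pore pressure P_p = λ·σ_v = 0.55 × 69.86 MPa = 38.42 MPa
Effective stress σ' = σ_v − P_p = 69.86 − 38.42 = 31.435 MPa = 314.35 bar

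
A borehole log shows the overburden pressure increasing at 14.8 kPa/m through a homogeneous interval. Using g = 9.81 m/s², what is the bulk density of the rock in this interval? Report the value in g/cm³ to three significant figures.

1.51 g/cm³

ρ = (dP/dz)/g = 14.8 kPa/m / 9.81 m/s² = 14800 Pa/m / 9.81 m/s² = 1508.7 kg/m³
= 1.509 g/cm³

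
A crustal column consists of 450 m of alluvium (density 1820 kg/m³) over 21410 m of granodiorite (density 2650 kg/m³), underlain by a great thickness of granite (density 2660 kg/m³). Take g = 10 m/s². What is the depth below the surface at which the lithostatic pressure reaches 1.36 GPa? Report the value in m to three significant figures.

51400 m

Pressure at base of upper layers: 1820×10×450 + 2650×10×21410 = 5.756×10^8 Pa = 0.5756 GPa
Remaining pressure to be supplied by granite: 1.360×10^9 − 5.756×10^8 = 7.844×10^8 Pa
Additional depth in granite = 7.844×10^8 Pa / (2660 kg/m³ × 10 m/s²) = 29490 m
Total depth = 21860 m + 29490 m = 51350 m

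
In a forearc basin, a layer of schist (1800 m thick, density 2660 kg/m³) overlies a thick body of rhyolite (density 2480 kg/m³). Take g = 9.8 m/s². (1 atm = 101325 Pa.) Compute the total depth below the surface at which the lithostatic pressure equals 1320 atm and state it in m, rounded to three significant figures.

Pressure at base of upper layers: 2660×9.8×1800 = 4.692×10^7 Pa = 463.1 atm
Remaining pressure to be supplied by rhyolite: 1.337×10^8 − 4.692×10^7 = 8.683×10^7 Pa
Additional depth in rhyolite = 8.683×10^7 Pa / (2480 kg/m³ × 9.8 m/s²) = 3572.5 m
Total depth = 1800 m + 3572.5 m = 5372.5 m

5370 m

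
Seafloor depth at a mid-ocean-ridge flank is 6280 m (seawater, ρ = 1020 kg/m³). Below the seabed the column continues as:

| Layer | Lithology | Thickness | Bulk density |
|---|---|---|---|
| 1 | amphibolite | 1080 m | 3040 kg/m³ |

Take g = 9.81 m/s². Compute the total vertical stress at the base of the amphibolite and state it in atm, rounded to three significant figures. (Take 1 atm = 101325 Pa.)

seawater: 1020 kg/m³ × 9.81 m/s² × 6280 m = 6.284×10^7 Pa = 620.2 atm
amphibolite: 3040 kg/m³ × 9.81 m/s² × 1080 m = 3.221×10^7 Pa = 317.9 atm
Total = 620.2 + 317.9 = 938.04 atm

938 atm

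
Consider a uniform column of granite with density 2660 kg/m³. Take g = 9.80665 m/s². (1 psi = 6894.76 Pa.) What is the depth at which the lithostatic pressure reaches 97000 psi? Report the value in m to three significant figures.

h = P/(ρg) = 97000 psi / (2660 kg/m³ × 9.80665 m/s²) = 6.688×10^8 Pa / 26086 Pa/m = 25638 m

25600 m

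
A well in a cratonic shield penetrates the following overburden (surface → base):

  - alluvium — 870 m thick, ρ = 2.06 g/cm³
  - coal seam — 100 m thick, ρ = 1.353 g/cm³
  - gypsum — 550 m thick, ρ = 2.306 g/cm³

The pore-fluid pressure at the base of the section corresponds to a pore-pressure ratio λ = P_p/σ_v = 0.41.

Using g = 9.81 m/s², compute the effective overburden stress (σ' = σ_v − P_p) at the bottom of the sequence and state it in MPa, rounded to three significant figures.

18.5 MPa

Overburden (lithostatic) stress σ_v:
alluvium: 2060 kg/m³ × 9.81 m/s² × 870 m = 1.758×10^7 Pa = 17.58 MPa
coal seam: 1353 kg/m³ × 9.81 m/s² × 100 m = 1.327×10^6 Pa = 1.327 MPa
gypsum: 2306 kg/m³ × 9.81 m/s² × 550 m = 1.244×10^7 Pa = 12.44 MPa
Total = 17.58 + 1.327 + 12.44 = 31.351 MPa
Pore pressure P_p = λ·σ_v = 0.41 × 31.35 MPa = 12.85 MPa
Effective stress σ' = σ_v − P_p = 31.35 − 12.85 = 18.497 MPa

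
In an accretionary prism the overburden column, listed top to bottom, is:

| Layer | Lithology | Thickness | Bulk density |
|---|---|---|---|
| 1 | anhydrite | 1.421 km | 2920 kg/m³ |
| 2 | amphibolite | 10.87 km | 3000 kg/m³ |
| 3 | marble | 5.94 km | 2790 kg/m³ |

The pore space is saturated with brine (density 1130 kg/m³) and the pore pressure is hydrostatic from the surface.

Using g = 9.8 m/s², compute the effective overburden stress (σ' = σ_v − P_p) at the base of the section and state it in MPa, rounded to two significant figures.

320 MPa

Overburden (lithostatic) stress σ_v:
anhydrite: 2920 kg/m³ × 9.8 m/s² × 1421 m = 4.066×10^7 Pa = 40.66 MPa
amphibolite: 3000 kg/m³ × 9.8 m/s² × 10870 m = 3.196×10^8 Pa = 319.6 MPa
marble: 2790 kg/m³ × 9.8 m/s² × 5940 m = 1.624×10^8 Pa = 162.4 MPa
Total = 40.66 + 319.6 + 162.4 = 522.65 MPa
Pore pressure P_p = 1130 kg/m³ × 9.8 m/s² × 18231 m = 2.019×10^8 Pa = 201.9 MPa
Effective stress σ' = σ_v − P_p = 522.7 − 201.9 = 320.76 MPa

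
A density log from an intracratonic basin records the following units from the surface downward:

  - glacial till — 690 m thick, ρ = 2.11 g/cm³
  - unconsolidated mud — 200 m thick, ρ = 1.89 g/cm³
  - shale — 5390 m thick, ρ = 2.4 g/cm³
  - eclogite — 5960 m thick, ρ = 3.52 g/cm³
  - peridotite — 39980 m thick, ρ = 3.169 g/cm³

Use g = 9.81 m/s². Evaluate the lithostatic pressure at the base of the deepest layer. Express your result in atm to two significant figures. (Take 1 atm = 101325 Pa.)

16000 atm

glacial till: 2110 kg/m³ × 9.81 m/s² × 690 m = 1.428×10^7 Pa = 141.0 atm
unconsolidated mud: 1890 kg/m³ × 9.81 m/s² × 200 m = 3.708×10^6 Pa = 36.60 atm
shale: 2400 kg/m³ × 9.81 m/s² × 5390 m = 1.269×10^8 Pa = 1252 atm
eclogite: 3520 kg/m³ × 9.81 m/s² × 5960 m = 2.058×10^8 Pa = 2031 atm
peridotite: 3169 kg/m³ × 9.81 m/s² × 39980 m = 1.243×10^9 Pa = 12266 atm
Total = 141.0 + 36.60 + 1252 + 2031 + 12266 = 15728 atm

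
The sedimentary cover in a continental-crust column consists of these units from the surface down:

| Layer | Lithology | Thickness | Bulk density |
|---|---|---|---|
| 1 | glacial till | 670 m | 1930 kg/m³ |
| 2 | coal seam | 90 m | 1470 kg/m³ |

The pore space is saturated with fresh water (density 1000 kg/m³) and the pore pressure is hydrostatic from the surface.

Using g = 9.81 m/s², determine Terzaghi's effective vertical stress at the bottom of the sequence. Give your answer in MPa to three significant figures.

6.53 MPa

Overburden (lithostatic) stress σ_v:
glacial till: 1930 kg/m³ × 9.81 m/s² × 670 m = 1.269×10^7 Pa = 12.69 MPa
coal seam: 1470 kg/m³ × 9.81 m/s² × 90 m = 1.298×10^6 Pa = 1.298 MPa
Total = 12.69 + 1.298 = 13.983 MPa
Pore pressure P_p = 1000 kg/m³ × 9.81 m/s² × 760 m = 7.456×10^6 Pa = 7.456 MPa
Effective stress σ' = σ_v − P_p = 13.98 − 7.456 = 6.5276 MPa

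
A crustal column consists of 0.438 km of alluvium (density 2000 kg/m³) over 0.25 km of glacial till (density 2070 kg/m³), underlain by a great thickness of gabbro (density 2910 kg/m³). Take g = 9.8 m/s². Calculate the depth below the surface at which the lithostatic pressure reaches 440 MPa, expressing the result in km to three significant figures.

15.6 km

Pressure at base of upper layers: 2000×9.8×438 + 2070×9.8×250 = 1.366×10^7 Pa = 13.66 MPa
Remaining pressure to be supplied by gabbro: 4.400×10^8 − 1.366×10^7 = 4.263×10^8 Pa
Additional depth in gabbro = 4.263×10^8 Pa / (2910 kg/m³ × 9.8 m/s²) = 14950 m
Total depth = 688 m + 14950 m = 15638 m
= 15.638 km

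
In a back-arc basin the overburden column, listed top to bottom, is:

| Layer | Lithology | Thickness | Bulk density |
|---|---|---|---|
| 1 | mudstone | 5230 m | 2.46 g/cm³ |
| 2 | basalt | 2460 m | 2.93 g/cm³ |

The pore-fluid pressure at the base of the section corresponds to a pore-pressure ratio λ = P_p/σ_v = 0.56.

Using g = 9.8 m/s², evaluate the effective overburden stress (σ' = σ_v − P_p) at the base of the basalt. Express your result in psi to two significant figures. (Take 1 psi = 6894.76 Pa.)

Overburden (lithostatic) stress σ_v:
mudstone: 2460 kg/m³ × 9.8 m/s² × 5230 m = 1.261×10^8 Pa = 126.1 MPa
basalt: 2930 kg/m³ × 9.8 m/s² × 2460 m = 7.064×10^7 Pa = 70.64 MPa
Total = 126.1 + 70.64 = 196.72 MPa
Pore pressure P_p = λ·σ_v = 0.56 × 196.7 MPa = 110.2 MPa
Effective stress σ' = σ_v − P_p = 196.7 − 110.2 = 86.557 MPa = 12554 psi

13000 psi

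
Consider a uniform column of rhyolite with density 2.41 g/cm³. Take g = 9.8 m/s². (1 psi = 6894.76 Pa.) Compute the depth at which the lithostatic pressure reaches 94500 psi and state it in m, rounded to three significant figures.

h = P/(ρg) = 94500 psi / (2410 kg/m³ × 9.8 m/s²) = 6.516×10^8 Pa / 23618 Pa/m = 27587 m

27600 m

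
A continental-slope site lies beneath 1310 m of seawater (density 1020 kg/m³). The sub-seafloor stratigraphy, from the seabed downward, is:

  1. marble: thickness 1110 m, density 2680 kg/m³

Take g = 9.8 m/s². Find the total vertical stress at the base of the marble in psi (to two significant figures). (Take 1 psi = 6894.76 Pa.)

6100 psi

seawater: 1020 kg/m³ × 9.8 m/s² × 1310 m = 1.309×10^7 Pa = 1899 psi
marble: 2680 kg/m³ × 9.8 m/s² × 1110 m = 2.915×10^7 Pa = 4228 psi
Total = 1899 + 4228 = 6127.5 psi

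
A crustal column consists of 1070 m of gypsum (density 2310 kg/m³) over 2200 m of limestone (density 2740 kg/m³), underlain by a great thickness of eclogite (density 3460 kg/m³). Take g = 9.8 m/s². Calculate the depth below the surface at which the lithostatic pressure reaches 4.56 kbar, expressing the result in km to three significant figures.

Pressure at base of upper layers: 2310×9.8×1070 + 2740×9.8×2200 = 8.330×10^7 Pa = 0.8330 kbar
Remaining pressure to be supplied by eclogite: 4.560×10^8 − 8.330×10^7 = 3.727×10^8 Pa
Additional depth in eclogite = 3.727×10^8 Pa / (3460 kg/m³ × 9.8 m/s²) = 10992 m
Total depth = 3270 m + 10992 m = 14262 m
= 14.262 km

14.3 km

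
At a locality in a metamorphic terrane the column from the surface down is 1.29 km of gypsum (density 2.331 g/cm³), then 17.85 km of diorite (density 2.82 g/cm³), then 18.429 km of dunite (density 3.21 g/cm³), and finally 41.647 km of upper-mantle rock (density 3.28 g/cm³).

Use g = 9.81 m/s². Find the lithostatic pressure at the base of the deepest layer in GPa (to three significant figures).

2.44 GPa

gypsum: 2331 kg/m³ × 9.81 m/s² × 1290 m = 2.950×10^7 Pa = 0.02950 GPa
diorite: 2820 kg/m³ × 9.81 m/s² × 17850 m = 4.938×10^8 Pa = 0.4938 GPa
dunite: 3210 kg/m³ × 9.81 m/s² × 18429 m = 5.803×10^8 Pa = 0.5803 GPa
upper-mantle rock: 3280 kg/m³ × 9.81 m/s² × 41647 m = 1.340×10^9 Pa = 1.340 GPa
Total = 0.02950 + 0.4938 + 0.5803 + 1.340 = 2.4437 GPa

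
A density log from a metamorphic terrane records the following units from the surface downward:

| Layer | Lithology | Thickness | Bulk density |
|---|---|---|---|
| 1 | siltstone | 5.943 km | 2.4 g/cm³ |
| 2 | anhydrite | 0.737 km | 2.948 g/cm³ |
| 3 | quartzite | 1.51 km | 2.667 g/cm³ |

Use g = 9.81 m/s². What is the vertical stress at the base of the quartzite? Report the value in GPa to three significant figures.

0.201 GPa

siltstone: 2400 kg/m³ × 9.81 m/s² × 5943 m = 1.399×10^8 Pa = 0.1399 GPa
anhydrite: 2948 kg/m³ × 9.81 m/s² × 737 m = 2.131×10^7 Pa = 0.02131 GPa
quartzite: 2667 kg/m³ × 9.81 m/s² × 1510 m = 3.951×10^7 Pa = 0.03951 GPa
Total = 0.1399 + 0.02131 + 0.03951 = 0.20074 GPa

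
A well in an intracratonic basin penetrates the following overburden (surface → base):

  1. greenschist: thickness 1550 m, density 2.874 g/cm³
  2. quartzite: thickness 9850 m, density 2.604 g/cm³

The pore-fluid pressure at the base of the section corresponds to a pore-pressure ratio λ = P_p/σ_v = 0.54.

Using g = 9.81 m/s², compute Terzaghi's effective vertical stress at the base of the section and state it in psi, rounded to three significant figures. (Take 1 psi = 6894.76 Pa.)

19700 psi

Overburden (lithostatic) stress σ_v:
greenschist: 2874 kg/m³ × 9.81 m/s² × 1550 m = 4.370×10^7 Pa = 43.70 MPa
quartzite: 2604 kg/m³ × 9.81 m/s² × 9850 m = 2.516×10^8 Pa = 251.6 MPa
Total = 43.70 + 251.6 = 295.32 MPa
Pore pressure P_p = λ·σ_v = 0.54 × 295.3 MPa = 159.5 MPa
Effective stress σ' = σ_v − P_p = 295.3 − 159.5 = 135.85 MPa = 19703 psi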